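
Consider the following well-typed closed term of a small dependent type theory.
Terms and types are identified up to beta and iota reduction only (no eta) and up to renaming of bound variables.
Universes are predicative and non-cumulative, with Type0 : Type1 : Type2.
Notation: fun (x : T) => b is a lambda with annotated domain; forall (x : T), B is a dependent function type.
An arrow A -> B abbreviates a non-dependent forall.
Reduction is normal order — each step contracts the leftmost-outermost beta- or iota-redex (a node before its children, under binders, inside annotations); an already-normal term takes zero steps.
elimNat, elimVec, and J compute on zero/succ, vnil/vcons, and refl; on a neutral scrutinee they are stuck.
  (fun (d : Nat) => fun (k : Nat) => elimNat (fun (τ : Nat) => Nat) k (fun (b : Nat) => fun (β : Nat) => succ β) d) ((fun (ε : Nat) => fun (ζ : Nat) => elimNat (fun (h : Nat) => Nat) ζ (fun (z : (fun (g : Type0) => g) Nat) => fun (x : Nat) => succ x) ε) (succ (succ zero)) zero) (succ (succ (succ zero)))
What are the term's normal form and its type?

reduced normal form:
  succ (succ (succ (succ (succ zero))))
the term's type:
  Nat


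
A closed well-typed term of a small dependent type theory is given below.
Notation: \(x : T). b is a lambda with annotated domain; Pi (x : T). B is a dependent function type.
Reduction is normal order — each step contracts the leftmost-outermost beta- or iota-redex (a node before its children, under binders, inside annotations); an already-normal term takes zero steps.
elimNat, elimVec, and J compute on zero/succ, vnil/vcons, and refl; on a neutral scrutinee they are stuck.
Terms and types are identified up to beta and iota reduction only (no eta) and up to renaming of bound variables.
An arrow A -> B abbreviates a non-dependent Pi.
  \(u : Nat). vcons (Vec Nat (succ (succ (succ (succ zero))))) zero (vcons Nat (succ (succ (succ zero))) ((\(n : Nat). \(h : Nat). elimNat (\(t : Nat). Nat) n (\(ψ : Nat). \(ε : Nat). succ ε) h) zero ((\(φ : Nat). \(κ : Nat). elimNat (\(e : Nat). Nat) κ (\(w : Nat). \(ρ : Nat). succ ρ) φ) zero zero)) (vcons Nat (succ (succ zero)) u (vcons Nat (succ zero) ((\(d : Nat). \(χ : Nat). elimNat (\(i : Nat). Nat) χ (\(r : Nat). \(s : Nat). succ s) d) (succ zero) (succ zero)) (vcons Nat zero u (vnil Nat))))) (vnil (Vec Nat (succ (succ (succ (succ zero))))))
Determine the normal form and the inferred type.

normal form:
  \(u : Nat). vcons (Vec Nat (succ (succ (succ (succ zero))))) zero (vcons Nat (succ (succ (succ zero))) zero (vcons Nat (succ (succ zero)) u (vcons Nat (succ zero) (succ (succ zero)) (vcons Nat zero u (vnil Nat))))) (vnil (Vec Nat (succ (succ (succ (succ zero))))))
type:
  Nat -> Vec (Vec Nat (succ (succ (succ (succ zero))))) (succ zero)
observation: the term reaches its normal form after 12 normal-order steps.


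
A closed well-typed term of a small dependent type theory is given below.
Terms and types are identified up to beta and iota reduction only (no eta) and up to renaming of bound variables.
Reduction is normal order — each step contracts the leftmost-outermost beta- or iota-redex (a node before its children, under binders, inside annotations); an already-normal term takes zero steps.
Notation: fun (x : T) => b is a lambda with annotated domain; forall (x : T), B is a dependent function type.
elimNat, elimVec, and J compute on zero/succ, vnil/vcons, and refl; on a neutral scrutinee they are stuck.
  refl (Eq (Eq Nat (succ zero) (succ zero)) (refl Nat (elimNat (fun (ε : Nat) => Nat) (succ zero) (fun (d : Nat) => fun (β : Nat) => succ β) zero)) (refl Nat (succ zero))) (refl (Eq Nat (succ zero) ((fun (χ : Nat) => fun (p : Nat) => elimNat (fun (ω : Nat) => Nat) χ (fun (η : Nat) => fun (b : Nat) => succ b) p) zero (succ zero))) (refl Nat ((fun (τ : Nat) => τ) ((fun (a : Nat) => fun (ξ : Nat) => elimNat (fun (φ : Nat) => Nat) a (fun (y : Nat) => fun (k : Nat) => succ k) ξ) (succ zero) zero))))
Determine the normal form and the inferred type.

resulting normal form:
  refl (Eq (Eq Nat (succ zero) (succ zero)) (refl Nat (succ zero)) (refl Nat (succ zero))) (refl (Eq Nat (succ zero) (succ zero)) (refl Nat (succ zero)))
type:
  Eq (Eq (Eq Nat (succ zero) (succ zero)) (refl Nat (succ zero)) (refl Nat (succ zero))) (refl (Eq Nat (succ zero) (succ zero)) (refl Nat (succ zero))) (refl (Eq Nat (succ zero) (succ zero)) (refl Nat (succ zero)))
observation: the first redex contracted is an elimNat iota-redex; the normal form is reached in 11 normal-order steps.


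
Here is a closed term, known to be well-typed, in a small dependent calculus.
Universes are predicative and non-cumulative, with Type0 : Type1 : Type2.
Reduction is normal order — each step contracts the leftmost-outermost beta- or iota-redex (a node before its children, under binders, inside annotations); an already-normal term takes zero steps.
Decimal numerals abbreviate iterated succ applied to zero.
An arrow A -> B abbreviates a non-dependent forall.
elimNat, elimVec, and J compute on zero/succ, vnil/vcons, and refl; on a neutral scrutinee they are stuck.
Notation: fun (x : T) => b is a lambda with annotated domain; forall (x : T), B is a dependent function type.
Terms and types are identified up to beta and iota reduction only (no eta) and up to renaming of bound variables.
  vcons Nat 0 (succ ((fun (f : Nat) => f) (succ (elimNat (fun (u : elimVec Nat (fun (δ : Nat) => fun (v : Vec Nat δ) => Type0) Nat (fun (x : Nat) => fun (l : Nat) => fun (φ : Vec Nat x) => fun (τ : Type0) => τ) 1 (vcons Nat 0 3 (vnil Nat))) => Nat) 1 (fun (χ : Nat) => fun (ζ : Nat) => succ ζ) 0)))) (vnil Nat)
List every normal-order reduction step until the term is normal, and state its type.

reduction (normal order):
  vcons Nat 0 (succ ((fun (f : Nat) => f) (succ (elimNat (fun (u : elimVec Nat (fun (δ : Nat) => fun (v : Vec Nat δ) => Type0) Nat (fun (x : Nat) => fun (l : Nat) => fun (φ : Vec Nat x) => fun (τ : Type0) => τ) 1 (vcons Nat 0 3 (vnil Nat))) => Nat) 1 (fun (χ : Nat) => fun (ζ : Nat) => succ ζ) 0)))) (vnil Nat)
  ~> vcons Nat 0 (succ (succ (elimNat (fun (f : elimVec Nat (fun (u : Nat) => fun (δ : Vec Nat u) => Type0) Nat (fun (v : Nat) => fun (x : Nat) => fun (l : Vec Nat v) => fun (φ : Type0) => φ) 1 (vcons Nat 0 3 (vnil Nat))) => Nat) 1 (fun (τ : Nat) => fun (χ : Nat) => succ χ) 0))) (vnil Nat)
  ~> vcons Nat 0 3 (vnil Nat)
the term's type:
  Vec Nat 1


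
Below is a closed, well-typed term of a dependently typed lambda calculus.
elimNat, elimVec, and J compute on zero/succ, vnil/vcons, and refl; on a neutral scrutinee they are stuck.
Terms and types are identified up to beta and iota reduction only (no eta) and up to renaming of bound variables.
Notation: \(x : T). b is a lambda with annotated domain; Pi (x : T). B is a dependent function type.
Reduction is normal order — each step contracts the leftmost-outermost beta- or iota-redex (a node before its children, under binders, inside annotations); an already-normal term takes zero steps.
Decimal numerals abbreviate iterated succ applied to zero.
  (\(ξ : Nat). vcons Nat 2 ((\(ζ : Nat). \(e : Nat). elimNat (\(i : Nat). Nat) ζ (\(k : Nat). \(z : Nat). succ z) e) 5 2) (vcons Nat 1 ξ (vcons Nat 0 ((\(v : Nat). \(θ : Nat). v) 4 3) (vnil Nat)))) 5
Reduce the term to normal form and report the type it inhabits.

reduced normal form:
  vcons Nat 2 7 (vcons Nat 1 5 (vcons Nat 0 4 (vnil Nat)))
type:
  Vec Nat 3


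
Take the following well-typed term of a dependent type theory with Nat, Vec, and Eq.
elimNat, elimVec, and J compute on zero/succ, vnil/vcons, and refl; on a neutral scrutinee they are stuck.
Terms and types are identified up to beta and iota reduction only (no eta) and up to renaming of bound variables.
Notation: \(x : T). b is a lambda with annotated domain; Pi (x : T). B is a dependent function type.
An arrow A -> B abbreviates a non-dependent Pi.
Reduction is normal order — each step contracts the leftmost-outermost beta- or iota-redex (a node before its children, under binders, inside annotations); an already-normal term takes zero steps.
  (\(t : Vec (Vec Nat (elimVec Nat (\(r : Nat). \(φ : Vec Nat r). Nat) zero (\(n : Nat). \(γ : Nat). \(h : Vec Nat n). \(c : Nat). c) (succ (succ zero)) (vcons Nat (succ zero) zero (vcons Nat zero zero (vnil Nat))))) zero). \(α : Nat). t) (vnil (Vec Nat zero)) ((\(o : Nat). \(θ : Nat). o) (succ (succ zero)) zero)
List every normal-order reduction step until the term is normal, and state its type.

normal-order reduction sequence:
  (\(t : Vec (Vec Nat (elimVec Nat (\(r : Nat). \(φ : Vec Nat r). Nat) zero (\(n : Nat). \(γ : Nat). \(h : Vec Nat n). \(c : Nat). c) (succ (succ zero)) (vcons Nat (succ zero) zero (vcons Nat zero zero (vnil Nat))))) zero). \(α : Nat). t) (vnil (Vec Nat zero)) ((\(o : Nat). \(θ : Nat). o) (succ (succ zero)) zero)
  ~> (\(t : Nat). vnil (Vec Nat zero)) ((\(r : Nat). \(φ : Nat). r) (succ (succ zero)) zero)
  ~> vnil (Vec Nat zero)
the term's type:
  Vec (Vec Nat zero) zero


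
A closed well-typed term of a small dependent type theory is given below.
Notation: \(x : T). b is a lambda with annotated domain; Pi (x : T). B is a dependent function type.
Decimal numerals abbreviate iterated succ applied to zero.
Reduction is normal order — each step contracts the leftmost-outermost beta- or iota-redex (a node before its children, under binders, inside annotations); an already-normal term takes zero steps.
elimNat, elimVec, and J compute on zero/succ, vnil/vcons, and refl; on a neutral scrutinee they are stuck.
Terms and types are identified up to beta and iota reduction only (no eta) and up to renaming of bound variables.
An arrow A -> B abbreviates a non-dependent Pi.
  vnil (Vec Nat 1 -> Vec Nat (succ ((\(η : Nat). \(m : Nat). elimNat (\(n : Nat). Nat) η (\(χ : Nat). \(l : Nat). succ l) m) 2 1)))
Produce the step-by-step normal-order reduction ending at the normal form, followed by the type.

normal-order reduction:
  vnil (Vec Nat 1 -> Vec Nat (succ ((\(η : Nat). \(m : Nat). elimNat (\(n : Nat). Nat) η (\(χ : Nat). \(l : Nat). succ l) m) 2 1)))
  ~> vnil (Vec Nat 1 -> Vec Nat (succ ((\(η : Nat). elimNat (\(m : Nat). Nat) 2 (\(n : Nat). \(χ : Nat). succ χ) η) 1)))
  ~> vnil (Vec Nat 1 -> Vec Nat (succ (elimNat (\(η : Nat). Nat) 2 (\(m : Nat). \(n : Nat). succ n) 1)))
  ~> vnil (Vec Nat 1 -> Vec Nat (succ ((\(η : Nat). \(m : Nat). succ m) 0 (elimNat (\(n : Nat). Nat) 2 (\(χ : Nat). \(l : Nat). succ l) 0))))
  ~> vnil (Vec Nat 1 -> Vec Nat (succ ((\(η : Nat). succ η) (elimNat (\(m : Nat). Nat) 2 (\(n : Nat). \(χ : Nat). succ χ) 0))))
  ~> vnil (Vec Nat 1 -> Vec Nat (succ (succ (elimNat (\(η : Nat). Nat) 2 (\(m : Nat). \(n : Nat). succ n) 0))))
  ~> vnil (Vec Nat 1 -> Vec Nat 4)
inferred type:
  Vec (Vec Nat 1 -> Vec Nat 4) 0


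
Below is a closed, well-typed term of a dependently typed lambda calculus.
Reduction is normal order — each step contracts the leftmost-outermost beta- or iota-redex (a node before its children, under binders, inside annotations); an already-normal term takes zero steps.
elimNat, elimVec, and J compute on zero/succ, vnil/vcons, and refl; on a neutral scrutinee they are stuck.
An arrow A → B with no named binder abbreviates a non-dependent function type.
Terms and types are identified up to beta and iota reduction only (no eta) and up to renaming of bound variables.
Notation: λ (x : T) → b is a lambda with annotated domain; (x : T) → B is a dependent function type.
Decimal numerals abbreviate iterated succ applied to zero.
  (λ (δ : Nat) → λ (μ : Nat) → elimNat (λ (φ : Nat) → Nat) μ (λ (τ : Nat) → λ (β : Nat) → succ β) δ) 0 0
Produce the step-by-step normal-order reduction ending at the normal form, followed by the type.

normal-order reduction sequence:
  (λ (δ : Nat) → λ (μ : Nat) → elimNat (λ (φ : Nat) → Nat) μ (λ (τ : Nat) → λ (β : Nat) → succ β) δ) 0 0
  ~> (λ (δ : Nat) → elimNat (λ (μ : Nat) → Nat) δ (λ (φ : Nat) → λ (τ : Nat) → succ τ) 0) 0
  ~> elimNat (λ (δ : Nat) → Nat) 0 (λ (μ : Nat) → λ (φ : Nat) → succ φ) 0
  ~> 0
inferred type:
  Nat


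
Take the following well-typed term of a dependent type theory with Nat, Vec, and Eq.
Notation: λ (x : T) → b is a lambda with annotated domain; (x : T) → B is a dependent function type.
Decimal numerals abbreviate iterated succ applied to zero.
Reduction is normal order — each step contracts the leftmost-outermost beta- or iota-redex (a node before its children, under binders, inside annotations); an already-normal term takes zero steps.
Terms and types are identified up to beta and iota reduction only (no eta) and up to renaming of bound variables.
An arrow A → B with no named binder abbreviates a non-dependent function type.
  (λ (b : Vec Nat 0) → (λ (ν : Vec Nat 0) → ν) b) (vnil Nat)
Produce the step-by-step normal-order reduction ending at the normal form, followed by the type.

reduction (normal order):
  (λ (b : Vec Nat 0) → (λ (ν : Vec Nat 0) → ν) b) (vnil Nat)
  ~> (λ (b : Vec Nat 0) → b) (vnil Nat)
  ~> vnil Nat
inferred type:
  Vec Nat 0


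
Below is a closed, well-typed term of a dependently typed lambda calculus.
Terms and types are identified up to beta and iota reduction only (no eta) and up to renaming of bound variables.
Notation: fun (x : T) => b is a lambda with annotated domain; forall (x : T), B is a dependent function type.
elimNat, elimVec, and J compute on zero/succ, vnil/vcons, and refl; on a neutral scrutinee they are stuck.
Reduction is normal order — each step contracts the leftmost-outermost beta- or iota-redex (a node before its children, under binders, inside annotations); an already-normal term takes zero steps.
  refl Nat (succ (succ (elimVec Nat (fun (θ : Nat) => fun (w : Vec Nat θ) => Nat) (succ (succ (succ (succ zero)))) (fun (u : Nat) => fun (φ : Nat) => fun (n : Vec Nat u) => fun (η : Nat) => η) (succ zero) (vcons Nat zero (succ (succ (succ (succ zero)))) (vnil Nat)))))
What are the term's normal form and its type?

resulting normal form:
  refl Nat (succ (succ (succ (succ (succ (succ zero))))))
type:
  Eq Nat (succ (succ (succ (succ (succ (succ zero)))))) (succ (succ (succ (succ (succ (succ zero))))))
observation: the term reaches its normal form after 6 normal-order steps.


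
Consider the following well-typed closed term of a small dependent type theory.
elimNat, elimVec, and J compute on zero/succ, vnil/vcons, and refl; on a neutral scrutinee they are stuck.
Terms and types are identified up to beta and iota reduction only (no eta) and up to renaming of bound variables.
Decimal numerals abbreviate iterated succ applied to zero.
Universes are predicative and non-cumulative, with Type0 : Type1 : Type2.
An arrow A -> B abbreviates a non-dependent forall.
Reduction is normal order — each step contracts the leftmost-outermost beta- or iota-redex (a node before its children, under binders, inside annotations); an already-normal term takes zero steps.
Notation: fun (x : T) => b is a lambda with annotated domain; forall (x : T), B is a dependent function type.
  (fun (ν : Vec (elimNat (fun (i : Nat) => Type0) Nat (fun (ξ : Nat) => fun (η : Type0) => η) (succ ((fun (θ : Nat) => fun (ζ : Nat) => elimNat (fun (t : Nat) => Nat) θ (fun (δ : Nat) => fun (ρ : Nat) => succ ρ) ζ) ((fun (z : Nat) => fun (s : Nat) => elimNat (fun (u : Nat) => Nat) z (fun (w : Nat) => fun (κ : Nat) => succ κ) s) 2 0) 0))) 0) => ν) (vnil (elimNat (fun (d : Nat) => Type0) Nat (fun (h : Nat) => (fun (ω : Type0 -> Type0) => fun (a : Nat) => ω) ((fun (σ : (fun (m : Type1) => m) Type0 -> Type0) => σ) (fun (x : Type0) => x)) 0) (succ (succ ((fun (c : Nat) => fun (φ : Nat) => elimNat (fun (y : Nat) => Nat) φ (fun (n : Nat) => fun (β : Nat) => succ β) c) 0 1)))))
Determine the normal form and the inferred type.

resulting normal form:
  vnil Nat
inferred type:
  Vec Nat 0
observation: normalization takes exactly 23 steps under the normal-order strategy.


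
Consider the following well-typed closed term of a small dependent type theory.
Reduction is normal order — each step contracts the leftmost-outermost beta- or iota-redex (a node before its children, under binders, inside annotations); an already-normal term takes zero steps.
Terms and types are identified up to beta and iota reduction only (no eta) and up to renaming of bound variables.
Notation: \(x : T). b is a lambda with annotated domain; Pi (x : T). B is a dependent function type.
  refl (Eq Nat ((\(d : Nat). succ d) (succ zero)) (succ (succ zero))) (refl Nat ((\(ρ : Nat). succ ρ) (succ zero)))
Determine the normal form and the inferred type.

normal form:
  refl (Eq Nat (succ (succ zero)) (succ (succ zero))) (refl Nat (succ (succ zero)))
type:
  Eq (Eq Nat (succ (succ zero)) (succ (succ zero))) (refl Nat (succ (succ zero))) (refl Nat (succ (succ zero)))
observation: 2 normal-order steps normalize the term, beginning with a beta-redex.


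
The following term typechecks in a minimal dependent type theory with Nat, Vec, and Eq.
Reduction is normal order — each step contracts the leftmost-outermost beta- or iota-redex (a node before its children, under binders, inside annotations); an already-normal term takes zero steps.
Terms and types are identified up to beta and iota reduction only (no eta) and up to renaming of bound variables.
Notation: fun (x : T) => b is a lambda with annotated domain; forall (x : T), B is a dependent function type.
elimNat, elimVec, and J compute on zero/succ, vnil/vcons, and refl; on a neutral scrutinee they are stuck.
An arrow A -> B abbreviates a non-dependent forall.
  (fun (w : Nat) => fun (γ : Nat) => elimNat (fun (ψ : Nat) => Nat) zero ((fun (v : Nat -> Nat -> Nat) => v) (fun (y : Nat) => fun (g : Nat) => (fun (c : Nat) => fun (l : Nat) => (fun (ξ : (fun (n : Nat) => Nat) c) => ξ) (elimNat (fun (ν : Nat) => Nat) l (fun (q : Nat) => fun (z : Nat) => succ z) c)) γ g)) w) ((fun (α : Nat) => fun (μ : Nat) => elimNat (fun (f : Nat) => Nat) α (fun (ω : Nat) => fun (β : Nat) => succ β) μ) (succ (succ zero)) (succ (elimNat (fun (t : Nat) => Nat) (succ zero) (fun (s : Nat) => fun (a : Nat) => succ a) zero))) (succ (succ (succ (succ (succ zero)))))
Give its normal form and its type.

resulting normal form:
  succ (succ (succ (succ (succ (succ (succ (succ (succ (succ (succ (succ (succ (succ (succ (succ (succ (succ (succ (succ zero)))))))))))))))))))
the term's type:
  Nat
observation: the term reaches its normal form after 45 normal-order steps.


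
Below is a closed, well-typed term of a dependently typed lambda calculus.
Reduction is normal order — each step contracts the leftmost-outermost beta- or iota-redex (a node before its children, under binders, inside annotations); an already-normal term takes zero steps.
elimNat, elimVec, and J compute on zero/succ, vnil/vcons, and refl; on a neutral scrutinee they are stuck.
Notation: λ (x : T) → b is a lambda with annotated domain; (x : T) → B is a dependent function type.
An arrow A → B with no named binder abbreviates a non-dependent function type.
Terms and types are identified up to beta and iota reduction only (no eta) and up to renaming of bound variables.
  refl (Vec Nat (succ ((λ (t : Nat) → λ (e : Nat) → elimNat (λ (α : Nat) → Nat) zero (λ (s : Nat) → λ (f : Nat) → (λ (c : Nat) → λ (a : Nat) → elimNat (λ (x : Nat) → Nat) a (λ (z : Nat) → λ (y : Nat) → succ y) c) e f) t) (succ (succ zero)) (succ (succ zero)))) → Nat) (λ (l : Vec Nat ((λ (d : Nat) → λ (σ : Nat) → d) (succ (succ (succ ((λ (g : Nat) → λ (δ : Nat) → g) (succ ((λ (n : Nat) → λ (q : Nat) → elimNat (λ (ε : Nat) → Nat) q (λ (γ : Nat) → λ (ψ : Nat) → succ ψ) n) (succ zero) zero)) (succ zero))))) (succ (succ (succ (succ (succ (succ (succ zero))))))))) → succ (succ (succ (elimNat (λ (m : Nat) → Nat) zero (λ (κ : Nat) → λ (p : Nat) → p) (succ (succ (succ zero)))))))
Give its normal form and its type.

resulting normal form:
  refl (Vec Nat (succ (succ (succ (succ (succ zero))))) → Nat) (λ (t : Vec Nat (succ (succ (succ (succ (succ zero)))))) → succ (succ (succ zero)))
type:
  Eq (Vec Nat (succ (succ (succ (succ (succ zero))))) → Nat) (λ (t : Vec Nat (succ (succ (succ (succ (succ zero)))))) → succ (succ (succ zero))) (λ (e : Vec Nat (succ (succ (succ (succ (succ zero)))))) → succ (succ (succ zero)))


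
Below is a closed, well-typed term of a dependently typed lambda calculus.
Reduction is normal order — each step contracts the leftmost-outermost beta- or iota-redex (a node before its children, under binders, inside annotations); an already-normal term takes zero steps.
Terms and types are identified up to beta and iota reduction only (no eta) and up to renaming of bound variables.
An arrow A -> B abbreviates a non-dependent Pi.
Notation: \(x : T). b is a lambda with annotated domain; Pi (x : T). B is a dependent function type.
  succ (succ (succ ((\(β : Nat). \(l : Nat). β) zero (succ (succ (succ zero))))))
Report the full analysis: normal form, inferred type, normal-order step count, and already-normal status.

normal form:
  succ (succ (succ zero))
the term's type:
  Nat
steps to reach normal form (normal order): 2
already normal: no
first redex: a beta-redex


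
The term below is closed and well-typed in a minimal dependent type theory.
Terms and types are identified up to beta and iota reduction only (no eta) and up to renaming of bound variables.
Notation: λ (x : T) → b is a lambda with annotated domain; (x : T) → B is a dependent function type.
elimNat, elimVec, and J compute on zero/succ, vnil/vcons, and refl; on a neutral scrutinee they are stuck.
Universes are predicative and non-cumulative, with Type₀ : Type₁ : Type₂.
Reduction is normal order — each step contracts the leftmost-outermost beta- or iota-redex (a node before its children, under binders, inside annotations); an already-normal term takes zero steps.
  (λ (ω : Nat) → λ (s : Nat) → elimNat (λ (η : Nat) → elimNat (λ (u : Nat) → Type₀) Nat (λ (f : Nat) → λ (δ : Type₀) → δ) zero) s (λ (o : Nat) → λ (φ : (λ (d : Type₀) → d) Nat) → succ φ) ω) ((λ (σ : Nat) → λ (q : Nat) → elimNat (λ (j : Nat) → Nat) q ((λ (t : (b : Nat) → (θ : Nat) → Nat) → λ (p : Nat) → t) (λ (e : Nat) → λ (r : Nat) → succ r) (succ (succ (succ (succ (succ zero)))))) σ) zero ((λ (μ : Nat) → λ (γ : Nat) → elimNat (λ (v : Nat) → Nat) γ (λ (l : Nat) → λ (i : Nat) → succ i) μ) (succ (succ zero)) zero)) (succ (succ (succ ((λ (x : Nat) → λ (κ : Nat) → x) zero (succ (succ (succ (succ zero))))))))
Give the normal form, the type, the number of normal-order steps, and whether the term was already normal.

normal form:
  succ (succ (succ (succ (succ zero))))
type:
  Nat
normal-order step count: 25
started in normal form: no
first contracted redex: a beta-redex


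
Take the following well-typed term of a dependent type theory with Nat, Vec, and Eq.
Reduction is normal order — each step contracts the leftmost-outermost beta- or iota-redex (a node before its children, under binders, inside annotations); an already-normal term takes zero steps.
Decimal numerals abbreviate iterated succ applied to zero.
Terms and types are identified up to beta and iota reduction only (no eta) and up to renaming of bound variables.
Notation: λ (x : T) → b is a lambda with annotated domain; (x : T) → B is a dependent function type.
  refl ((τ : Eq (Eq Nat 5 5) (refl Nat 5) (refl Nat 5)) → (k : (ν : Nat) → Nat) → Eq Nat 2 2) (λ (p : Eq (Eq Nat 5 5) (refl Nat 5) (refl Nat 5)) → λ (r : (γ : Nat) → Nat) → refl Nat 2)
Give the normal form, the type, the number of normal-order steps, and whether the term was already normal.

normal form:
  refl ((τ : Eq (Eq Nat 5 5) (refl Nat 5) (refl Nat 5)) → (k : (ν : Nat) → Nat) → Eq Nat 2 2) (λ (p : Eq (Eq Nat 5 5) (refl Nat 5) (refl Nat 5)) → λ (r : (γ : Nat) → Nat) → refl Nat 2)
inferred type:
  Eq ((τ : Eq (Eq Nat 5 5) (refl Nat 5) (refl Nat 5)) → (k : (ν : Nat) → Nat) → Eq Nat 2 2) (λ (p : Eq (Eq Nat 5 5) (refl Nat 5) (refl Nat 5)) → λ (r : (γ : Nat) → Nat) → refl Nat 2) (λ (u : Eq (Eq Nat 5 5) (refl Nat 5) (refl Nat 5)) → λ (ω : (q : Nat) → Nat) → refl Nat 2)
reduction steps (normal order): 0
started in normal form: yes


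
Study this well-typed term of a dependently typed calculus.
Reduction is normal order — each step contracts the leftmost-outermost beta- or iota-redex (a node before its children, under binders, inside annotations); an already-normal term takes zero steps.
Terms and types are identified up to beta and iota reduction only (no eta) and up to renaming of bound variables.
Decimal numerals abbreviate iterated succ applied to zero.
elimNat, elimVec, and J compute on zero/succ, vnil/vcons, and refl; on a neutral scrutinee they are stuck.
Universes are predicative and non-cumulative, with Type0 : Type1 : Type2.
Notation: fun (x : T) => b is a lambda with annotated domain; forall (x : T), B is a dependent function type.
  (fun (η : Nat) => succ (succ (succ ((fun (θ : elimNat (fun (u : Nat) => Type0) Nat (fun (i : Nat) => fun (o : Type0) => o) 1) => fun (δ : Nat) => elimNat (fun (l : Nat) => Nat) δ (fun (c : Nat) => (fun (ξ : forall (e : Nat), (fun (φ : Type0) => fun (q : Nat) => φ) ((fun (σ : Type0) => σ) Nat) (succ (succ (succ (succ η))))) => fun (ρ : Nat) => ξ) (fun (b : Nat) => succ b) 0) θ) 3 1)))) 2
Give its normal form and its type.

normal form:
  7
type:
  Nat


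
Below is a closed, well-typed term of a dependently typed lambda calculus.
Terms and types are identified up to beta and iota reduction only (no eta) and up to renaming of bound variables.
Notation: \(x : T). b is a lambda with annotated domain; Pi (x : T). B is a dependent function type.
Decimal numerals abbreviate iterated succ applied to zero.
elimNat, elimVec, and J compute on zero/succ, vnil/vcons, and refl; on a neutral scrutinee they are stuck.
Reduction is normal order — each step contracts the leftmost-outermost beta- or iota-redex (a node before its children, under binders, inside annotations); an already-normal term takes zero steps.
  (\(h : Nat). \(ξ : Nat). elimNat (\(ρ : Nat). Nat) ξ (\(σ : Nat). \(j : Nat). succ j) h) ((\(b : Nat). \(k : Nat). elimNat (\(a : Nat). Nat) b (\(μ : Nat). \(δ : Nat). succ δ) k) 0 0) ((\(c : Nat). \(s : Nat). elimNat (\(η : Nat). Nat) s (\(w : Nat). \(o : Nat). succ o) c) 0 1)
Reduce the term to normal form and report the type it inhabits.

reduced normal form:
  1
inferred type:
  Nat
observation: reduction starts at a beta-redex, and 9 normal-order steps reach the normal form.


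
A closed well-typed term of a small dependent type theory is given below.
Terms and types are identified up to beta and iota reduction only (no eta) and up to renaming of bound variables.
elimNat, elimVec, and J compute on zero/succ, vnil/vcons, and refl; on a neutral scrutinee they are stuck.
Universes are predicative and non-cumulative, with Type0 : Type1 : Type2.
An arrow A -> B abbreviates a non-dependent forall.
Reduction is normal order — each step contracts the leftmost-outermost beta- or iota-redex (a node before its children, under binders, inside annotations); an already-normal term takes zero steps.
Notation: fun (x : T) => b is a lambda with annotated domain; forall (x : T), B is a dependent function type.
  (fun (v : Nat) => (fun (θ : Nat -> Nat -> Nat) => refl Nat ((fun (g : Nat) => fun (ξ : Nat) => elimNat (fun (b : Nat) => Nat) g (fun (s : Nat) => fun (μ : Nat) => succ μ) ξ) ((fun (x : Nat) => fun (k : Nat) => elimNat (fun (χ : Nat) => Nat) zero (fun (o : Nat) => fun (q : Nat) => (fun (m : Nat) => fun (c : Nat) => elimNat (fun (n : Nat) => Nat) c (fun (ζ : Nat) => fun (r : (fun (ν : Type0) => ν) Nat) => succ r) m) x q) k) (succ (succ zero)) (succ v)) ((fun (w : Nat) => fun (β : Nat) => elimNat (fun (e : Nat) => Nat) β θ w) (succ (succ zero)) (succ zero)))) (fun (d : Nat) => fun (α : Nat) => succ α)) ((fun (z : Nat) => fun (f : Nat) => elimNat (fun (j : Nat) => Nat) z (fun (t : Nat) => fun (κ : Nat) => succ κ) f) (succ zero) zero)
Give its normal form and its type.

reduced normal form:
  refl Nat (succ (succ (succ (succ (succ (succ (succ zero)))))))
the term's type:
  Eq Nat (succ (succ (succ (succ (succ (succ (succ zero))))))) (succ (succ (succ (succ (succ (succ (succ zero)))))))


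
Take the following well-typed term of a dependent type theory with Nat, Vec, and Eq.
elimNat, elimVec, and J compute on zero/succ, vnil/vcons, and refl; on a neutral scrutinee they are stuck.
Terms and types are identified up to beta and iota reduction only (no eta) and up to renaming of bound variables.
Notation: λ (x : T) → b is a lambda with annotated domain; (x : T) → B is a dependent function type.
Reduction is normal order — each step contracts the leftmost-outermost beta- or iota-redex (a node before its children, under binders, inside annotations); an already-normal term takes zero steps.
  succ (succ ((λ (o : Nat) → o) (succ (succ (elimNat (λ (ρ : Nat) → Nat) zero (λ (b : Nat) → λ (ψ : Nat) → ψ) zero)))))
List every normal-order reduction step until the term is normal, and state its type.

normal-order reduction sequence:
  succ (succ ((λ (o : Nat) → o) (succ (succ (elimNat (λ (ρ : Nat) → Nat) zero (λ (b : Nat) → λ (ψ : Nat) → ψ) zero)))))
  ~> succ (succ (succ (succ (elimNat (λ (o : Nat) → Nat) zero (λ (ρ : Nat) → λ (b : Nat) → b) zero))))
  ~> succ (succ (succ (succ zero)))
type:
  Nat


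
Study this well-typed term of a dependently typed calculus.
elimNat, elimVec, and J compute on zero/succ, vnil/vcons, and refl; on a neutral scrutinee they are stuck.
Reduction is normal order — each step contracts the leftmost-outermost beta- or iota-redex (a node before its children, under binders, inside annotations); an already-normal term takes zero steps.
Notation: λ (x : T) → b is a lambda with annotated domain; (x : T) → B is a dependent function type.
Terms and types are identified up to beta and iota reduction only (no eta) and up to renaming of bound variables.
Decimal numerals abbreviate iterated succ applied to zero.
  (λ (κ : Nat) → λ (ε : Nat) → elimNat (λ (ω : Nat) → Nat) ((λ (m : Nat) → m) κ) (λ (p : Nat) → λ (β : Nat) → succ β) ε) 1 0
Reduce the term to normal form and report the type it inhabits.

resulting normal form:
  1
the term's type:
  Nat


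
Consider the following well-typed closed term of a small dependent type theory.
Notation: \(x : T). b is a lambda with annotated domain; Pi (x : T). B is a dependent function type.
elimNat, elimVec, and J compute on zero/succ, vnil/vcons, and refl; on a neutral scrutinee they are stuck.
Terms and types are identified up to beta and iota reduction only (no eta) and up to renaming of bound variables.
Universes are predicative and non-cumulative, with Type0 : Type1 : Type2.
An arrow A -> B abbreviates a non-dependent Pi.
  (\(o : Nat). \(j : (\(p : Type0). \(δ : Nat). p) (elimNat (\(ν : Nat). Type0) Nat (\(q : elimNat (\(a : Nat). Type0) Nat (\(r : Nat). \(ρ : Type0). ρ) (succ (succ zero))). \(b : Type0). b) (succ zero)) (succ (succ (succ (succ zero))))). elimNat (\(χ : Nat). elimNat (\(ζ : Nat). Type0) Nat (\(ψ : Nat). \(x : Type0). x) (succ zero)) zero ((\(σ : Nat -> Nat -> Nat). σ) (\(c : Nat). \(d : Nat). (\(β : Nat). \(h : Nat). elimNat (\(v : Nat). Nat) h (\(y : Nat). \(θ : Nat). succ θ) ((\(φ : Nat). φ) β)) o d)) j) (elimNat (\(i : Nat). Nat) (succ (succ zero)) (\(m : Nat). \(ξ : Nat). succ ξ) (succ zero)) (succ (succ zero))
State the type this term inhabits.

the term's type:
  Nat


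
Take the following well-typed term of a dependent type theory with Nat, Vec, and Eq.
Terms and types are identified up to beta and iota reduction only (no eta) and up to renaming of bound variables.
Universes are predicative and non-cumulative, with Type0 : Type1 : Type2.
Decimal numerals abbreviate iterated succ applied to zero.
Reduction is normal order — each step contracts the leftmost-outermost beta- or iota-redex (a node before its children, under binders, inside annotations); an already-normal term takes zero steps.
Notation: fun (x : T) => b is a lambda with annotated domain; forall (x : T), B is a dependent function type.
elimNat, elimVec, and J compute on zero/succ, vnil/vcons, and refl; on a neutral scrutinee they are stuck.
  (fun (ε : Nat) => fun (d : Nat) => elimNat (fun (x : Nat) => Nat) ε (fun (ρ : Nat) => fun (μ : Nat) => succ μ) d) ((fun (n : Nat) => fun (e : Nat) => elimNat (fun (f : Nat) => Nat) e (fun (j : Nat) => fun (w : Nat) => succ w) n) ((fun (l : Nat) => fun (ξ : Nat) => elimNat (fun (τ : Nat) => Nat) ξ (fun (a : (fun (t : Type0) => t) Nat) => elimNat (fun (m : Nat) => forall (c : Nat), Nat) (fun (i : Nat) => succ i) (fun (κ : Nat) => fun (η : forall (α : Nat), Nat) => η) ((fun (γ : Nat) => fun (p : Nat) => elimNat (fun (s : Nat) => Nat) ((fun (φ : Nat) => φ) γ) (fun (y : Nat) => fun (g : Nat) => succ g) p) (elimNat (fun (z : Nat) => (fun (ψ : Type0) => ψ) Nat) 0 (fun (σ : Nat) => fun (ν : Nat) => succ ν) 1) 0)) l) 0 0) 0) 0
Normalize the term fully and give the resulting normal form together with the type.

normal form:
  0
the term's type:
  Nat


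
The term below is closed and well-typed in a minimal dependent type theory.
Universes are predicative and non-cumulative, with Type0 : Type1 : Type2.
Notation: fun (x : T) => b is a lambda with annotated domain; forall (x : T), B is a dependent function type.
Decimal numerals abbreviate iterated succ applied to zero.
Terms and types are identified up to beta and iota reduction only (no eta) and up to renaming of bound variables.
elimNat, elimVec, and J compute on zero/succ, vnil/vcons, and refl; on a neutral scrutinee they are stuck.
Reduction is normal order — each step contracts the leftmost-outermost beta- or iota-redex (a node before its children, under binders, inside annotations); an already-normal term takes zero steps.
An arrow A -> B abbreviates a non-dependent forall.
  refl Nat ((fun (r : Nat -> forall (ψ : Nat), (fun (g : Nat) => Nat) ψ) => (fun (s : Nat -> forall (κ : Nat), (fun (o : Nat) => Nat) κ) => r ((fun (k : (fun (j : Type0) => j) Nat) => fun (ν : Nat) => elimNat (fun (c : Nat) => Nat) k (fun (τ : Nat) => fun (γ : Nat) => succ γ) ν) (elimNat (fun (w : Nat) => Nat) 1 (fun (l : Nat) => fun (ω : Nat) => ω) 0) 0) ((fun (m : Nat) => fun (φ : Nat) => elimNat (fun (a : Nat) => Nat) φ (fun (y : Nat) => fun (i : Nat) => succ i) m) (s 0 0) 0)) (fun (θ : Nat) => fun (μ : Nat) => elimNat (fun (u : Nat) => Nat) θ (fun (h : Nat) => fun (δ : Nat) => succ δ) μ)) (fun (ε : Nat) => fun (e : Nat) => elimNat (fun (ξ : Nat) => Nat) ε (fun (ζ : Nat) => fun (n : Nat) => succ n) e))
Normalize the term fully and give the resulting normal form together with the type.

reduced normal form:
  refl Nat 1
inferred type:
  Eq Nat 1 1
observation: normalization takes exactly 15 steps under the normal-order strategy.


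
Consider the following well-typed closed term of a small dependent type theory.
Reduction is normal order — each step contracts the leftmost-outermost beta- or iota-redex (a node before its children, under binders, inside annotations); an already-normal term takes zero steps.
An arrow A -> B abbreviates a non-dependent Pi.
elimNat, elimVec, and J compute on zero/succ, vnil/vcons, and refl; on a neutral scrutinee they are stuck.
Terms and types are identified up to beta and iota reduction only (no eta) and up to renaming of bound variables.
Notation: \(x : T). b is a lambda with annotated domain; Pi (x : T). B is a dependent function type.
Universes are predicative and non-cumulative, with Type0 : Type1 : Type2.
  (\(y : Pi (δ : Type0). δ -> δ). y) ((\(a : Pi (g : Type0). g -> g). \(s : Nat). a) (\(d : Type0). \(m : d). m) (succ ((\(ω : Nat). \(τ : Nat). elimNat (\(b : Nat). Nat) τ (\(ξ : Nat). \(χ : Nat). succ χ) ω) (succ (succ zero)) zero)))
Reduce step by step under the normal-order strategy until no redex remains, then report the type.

reduction (normal order):
  (\(y : Pi (δ : Type0). δ -> δ). y) ((\(a : Pi (g : Type0). g -> g). \(s : Nat). a) (\(d : Type0). \(m : d). m) (succ ((\(ω : Nat). \(τ : Nat). elimNat (\(b : Nat). Nat) τ (\(ξ : Nat). \(χ : Nat). succ χ) ω) (succ (succ zero)) zero)))
  ~> (\(y : Pi (δ : Type0). δ -> δ). \(a : Nat). y) (\(g : Type0). \(s : g). s) (succ ((\(d : Nat). \(m : Nat). elimNat (\(ω : Nat). Nat) m (\(τ : Nat). \(b : Nat). succ b) d) (succ (succ zero)) zero))
  ~> (\(y : Nat). \(δ : Type0). \(a : δ). a) (succ ((\(g : Nat). \(s : Nat). elimNat (\(d : Nat). Nat) s (\(m : Nat). \(ω : Nat). succ ω) g) (succ (succ zero)) zero))
  ~> \(y : Type0). \(δ : y). δ
the term's type:
  Pi (y : Type0). y -> y


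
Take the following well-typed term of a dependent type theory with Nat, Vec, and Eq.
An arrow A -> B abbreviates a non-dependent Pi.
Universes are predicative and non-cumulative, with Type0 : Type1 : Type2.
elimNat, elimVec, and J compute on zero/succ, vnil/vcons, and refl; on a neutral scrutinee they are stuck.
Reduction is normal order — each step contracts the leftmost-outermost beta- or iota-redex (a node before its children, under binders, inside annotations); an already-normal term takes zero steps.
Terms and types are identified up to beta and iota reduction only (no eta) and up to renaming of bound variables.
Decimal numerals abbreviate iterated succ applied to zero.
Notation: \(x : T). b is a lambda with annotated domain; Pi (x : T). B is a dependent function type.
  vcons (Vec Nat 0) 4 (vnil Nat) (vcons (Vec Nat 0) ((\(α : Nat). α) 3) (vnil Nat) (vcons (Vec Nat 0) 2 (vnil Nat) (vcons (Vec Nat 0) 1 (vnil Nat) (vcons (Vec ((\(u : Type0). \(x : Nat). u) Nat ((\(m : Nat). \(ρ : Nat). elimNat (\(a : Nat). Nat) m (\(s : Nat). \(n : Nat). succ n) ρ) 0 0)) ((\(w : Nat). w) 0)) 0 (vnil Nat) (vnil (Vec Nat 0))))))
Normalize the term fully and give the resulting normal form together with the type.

normal form:
  vcons (Vec Nat 0) 4 (vnil Nat) (vcons (Vec Nat 0) 3 (vnil Nat) (vcons (Vec Nat 0) 2 (vnil Nat) (vcons (Vec Nat 0) 1 (vnil Nat) (vcons (Vec Nat 0) 0 (vnil Nat) (vnil (Vec Nat 0))))))
inferred type:
  Vec (Vec Nat 0) 5
observation: the term reaches its normal form after 4 normal-order steps.


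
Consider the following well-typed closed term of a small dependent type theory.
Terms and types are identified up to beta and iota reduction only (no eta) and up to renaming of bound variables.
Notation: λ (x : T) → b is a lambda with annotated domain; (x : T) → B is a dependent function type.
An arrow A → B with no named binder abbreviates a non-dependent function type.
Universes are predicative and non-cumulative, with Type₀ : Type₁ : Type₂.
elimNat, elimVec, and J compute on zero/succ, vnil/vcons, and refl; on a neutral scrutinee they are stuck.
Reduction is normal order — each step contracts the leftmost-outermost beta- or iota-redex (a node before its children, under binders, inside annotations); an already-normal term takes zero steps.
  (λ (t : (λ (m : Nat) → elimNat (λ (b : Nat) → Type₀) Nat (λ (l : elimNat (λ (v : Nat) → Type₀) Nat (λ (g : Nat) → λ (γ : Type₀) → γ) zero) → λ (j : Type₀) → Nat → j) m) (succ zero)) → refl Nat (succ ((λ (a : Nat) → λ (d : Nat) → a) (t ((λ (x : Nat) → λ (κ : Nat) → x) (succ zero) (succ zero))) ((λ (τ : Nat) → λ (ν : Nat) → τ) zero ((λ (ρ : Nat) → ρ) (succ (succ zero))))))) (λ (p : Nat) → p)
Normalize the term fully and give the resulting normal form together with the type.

resulting normal form:
  refl Nat (succ (succ zero))
type:
  Eq Nat (succ (succ zero)) (succ (succ zero))
observation: normalization takes exactly 6 steps under the normal-order strategy.


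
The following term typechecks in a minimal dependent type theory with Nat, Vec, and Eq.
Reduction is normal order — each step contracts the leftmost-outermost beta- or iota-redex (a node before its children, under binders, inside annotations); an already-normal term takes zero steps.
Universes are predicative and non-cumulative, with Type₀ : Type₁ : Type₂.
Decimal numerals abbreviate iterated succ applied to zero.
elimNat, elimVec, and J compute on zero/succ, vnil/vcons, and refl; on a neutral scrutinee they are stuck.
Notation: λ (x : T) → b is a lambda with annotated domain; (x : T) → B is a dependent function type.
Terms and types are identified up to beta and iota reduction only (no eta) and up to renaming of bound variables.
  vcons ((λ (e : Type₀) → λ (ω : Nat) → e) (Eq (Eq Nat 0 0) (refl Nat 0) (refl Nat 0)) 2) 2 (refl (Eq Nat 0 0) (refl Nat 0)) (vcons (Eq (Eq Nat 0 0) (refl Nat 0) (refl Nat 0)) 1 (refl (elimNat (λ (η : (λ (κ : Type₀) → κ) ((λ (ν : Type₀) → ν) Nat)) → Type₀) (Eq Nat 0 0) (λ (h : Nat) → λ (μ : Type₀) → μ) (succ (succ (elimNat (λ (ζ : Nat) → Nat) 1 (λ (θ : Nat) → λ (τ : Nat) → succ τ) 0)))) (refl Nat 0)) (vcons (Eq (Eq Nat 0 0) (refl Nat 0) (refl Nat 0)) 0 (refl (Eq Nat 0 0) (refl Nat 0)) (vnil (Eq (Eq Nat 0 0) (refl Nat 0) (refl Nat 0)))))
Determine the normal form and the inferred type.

resulting normal form:
  vcons (Eq (Eq Nat 0 0) (refl Nat 0) (refl Nat 0)) 2 (refl (Eq Nat 0 0) (refl Nat 0)) (vcons (Eq (Eq Nat 0 0) (refl Nat 0) (refl Nat 0)) 1 (refl (Eq Nat 0 0) (refl Nat 0)) (vcons (Eq (Eq Nat 0 0) (refl Nat 0) (refl Nat 0)) 0 (refl (Eq Nat 0 0) (refl Nat 0)) (vnil (Eq (Eq Nat 0 0) (refl Nat 0) (refl Nat 0)))))
inferred type:
  Vec (Eq (Eq Nat 0 0) (refl Nat 0) (refl Nat 0)) 3
observation: 15 normal-order steps normalize the term, beginning with a beta-redex.
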